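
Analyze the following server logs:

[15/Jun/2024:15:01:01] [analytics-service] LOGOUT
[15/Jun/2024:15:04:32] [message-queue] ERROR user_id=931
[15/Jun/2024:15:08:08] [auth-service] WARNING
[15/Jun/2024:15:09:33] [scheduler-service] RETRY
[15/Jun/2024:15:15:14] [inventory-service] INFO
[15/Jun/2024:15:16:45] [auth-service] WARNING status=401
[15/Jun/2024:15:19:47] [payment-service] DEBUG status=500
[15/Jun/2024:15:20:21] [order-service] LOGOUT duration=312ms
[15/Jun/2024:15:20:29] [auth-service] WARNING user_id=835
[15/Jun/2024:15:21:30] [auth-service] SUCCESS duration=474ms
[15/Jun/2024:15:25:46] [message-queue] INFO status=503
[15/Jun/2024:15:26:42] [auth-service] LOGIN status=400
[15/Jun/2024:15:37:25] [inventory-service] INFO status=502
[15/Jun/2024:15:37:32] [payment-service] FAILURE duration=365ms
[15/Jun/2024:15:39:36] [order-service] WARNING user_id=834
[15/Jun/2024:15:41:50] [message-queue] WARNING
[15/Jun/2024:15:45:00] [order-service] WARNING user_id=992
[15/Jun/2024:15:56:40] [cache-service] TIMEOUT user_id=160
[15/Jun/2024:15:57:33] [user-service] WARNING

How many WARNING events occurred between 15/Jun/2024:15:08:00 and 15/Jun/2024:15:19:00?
2

To count events in the time window:

1. Window boundaries: 15/Jun/2024:15:08:00 to 15/Jun/2024:15:19:00
2. Filter for WARNING events within this window
3. Count matching events: 2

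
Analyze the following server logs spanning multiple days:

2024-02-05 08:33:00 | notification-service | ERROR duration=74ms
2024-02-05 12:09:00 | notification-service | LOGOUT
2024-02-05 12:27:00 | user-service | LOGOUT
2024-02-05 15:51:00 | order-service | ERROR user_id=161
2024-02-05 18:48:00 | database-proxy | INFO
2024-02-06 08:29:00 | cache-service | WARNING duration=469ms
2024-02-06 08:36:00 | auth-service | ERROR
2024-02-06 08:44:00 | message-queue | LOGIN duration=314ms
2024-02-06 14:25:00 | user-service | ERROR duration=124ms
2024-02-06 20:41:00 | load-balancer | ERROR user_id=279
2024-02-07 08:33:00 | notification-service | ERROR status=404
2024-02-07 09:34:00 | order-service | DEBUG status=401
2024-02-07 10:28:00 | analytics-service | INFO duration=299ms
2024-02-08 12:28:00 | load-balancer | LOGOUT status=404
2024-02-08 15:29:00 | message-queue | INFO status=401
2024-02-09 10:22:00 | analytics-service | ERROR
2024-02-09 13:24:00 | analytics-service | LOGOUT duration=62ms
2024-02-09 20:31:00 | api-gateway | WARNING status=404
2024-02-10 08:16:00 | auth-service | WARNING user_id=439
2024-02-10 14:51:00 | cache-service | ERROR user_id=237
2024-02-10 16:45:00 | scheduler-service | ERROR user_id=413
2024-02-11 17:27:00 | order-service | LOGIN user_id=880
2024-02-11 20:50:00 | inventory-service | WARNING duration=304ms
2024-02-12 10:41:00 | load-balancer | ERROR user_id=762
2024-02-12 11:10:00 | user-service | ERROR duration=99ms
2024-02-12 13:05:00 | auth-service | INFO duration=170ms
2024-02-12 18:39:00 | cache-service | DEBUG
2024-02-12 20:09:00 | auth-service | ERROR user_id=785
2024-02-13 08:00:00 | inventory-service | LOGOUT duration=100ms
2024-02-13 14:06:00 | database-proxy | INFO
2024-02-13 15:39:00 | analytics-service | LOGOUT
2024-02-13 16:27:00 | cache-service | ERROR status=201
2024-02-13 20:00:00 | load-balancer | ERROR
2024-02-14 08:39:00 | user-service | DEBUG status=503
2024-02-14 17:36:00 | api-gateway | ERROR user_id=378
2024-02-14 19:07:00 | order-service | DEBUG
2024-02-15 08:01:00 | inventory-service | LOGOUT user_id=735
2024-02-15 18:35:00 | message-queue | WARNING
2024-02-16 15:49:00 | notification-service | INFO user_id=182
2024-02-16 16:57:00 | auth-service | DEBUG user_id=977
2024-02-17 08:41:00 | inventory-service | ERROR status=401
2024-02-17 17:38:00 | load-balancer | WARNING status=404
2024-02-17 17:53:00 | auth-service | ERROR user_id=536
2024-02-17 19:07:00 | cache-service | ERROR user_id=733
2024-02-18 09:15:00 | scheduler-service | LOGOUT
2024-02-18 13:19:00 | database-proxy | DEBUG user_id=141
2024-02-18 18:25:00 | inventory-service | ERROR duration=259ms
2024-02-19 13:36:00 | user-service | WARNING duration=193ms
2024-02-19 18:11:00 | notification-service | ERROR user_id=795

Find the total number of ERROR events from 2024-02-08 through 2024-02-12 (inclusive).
6

To filter by date range:

1. Date range: 2024-02-08 through 2024-02-12, both dates inclusive
2. Filter for ERROR events whose date falls in this range
3. Count matching events: 6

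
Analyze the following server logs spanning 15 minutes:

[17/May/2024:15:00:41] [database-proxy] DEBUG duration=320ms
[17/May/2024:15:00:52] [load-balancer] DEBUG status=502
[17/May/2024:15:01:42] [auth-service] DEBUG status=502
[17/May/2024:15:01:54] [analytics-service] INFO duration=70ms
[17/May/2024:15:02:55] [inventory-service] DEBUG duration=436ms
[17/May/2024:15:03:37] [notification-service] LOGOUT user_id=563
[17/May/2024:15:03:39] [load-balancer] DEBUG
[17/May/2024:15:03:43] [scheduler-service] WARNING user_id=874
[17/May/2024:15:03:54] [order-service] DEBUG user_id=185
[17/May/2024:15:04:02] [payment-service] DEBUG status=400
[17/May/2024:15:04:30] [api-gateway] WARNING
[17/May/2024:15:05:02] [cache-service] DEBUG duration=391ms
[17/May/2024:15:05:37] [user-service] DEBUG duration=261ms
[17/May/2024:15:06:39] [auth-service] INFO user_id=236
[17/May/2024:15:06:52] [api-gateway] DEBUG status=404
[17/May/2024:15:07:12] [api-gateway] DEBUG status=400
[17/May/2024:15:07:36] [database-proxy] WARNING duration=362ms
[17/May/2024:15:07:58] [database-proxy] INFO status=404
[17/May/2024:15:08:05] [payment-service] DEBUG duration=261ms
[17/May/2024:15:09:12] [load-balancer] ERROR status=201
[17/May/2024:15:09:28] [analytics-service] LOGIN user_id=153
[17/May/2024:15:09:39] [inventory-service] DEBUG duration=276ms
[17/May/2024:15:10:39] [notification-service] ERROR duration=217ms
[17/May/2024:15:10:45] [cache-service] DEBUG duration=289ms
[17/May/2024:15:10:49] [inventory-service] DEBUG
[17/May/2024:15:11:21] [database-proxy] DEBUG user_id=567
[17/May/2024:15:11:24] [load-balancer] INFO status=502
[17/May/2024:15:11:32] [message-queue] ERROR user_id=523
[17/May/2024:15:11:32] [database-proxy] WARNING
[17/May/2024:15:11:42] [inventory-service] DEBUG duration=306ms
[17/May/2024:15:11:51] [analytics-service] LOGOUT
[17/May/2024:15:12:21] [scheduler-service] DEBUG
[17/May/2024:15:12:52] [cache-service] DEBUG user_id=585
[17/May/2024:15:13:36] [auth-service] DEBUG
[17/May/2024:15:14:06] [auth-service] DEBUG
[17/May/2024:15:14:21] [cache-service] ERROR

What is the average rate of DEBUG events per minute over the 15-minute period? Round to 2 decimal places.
1.4

To calculate the rate:

1. Count total DEBUG events: 21
2. Total time period: 15 minutes
3. Rate = 21 / 15 = 1.4 events per minute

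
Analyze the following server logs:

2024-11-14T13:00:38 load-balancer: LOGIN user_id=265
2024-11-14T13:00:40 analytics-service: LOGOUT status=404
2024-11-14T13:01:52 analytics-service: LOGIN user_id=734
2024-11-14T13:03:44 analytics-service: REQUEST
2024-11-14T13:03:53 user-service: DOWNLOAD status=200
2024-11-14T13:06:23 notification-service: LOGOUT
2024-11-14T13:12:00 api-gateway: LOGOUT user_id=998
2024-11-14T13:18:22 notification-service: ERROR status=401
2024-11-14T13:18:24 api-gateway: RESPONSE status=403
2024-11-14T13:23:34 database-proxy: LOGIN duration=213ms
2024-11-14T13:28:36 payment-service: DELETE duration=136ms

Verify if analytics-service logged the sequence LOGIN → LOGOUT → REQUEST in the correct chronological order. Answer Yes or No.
No

To verify sequence order:

1. Find all events in sequence LOGIN → LOGOUT → REQUEST for analytics-service
2. Extract their timestamps
3. Check if timestamps are in ascending order
4. Result: No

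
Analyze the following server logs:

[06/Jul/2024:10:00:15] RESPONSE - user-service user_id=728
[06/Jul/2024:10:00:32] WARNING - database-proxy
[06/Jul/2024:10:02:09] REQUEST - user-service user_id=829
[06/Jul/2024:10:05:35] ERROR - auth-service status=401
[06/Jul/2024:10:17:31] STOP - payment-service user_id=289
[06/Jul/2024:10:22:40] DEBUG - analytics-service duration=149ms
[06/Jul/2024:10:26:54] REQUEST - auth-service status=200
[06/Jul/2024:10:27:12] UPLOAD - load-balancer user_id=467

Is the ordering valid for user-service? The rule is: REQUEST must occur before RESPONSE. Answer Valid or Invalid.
Invalid

To validate ordering:

1. Required order: REQUEST → RESPONSE
2. Rule: REQUEST must occur before RESPONSE
3. Check actual order of events for user-service
4. Result: Invalid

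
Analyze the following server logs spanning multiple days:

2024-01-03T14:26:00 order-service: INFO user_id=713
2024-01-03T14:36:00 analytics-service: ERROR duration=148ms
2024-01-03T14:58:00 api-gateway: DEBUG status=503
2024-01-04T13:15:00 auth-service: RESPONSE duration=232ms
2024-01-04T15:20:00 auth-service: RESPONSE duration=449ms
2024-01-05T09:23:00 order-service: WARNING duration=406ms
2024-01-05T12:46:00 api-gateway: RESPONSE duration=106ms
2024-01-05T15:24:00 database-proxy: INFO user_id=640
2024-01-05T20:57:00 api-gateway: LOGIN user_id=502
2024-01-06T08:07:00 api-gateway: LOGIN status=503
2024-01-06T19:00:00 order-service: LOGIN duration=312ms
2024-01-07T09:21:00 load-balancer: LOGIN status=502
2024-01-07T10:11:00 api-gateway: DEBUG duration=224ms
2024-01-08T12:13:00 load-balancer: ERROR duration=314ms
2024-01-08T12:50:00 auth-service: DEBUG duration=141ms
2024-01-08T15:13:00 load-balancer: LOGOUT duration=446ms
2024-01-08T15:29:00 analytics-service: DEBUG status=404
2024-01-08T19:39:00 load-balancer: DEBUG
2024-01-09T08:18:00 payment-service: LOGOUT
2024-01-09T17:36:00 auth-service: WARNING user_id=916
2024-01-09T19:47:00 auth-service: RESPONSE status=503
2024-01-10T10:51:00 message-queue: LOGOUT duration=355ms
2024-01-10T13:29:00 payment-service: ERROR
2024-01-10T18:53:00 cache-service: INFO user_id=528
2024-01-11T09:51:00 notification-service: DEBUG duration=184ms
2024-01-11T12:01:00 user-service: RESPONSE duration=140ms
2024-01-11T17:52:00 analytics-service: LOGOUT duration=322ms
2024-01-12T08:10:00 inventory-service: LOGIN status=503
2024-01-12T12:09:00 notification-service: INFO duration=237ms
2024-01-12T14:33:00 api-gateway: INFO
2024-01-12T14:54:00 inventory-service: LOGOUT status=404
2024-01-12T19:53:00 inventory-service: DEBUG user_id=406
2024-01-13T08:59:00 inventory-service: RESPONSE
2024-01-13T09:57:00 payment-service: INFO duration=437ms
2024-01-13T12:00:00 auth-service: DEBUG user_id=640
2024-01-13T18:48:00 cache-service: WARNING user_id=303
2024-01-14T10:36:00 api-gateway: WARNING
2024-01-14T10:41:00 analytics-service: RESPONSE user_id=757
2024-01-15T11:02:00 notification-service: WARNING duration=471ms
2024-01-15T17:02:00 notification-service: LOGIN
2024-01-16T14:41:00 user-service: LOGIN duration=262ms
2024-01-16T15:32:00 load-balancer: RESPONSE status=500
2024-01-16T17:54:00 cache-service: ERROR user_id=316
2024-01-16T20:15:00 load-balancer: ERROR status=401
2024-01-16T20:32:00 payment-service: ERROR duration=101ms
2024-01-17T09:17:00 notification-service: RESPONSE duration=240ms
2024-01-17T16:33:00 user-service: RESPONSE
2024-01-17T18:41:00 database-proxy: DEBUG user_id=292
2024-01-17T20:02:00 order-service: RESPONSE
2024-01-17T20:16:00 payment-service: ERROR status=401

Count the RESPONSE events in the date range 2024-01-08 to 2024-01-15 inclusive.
4

To filter by date range:

1. Date range: 2024-01-08 through 2024-01-15, both dates inclusive
2. Filter for RESPONSE events whose date falls in this range
3. Count matching events: 4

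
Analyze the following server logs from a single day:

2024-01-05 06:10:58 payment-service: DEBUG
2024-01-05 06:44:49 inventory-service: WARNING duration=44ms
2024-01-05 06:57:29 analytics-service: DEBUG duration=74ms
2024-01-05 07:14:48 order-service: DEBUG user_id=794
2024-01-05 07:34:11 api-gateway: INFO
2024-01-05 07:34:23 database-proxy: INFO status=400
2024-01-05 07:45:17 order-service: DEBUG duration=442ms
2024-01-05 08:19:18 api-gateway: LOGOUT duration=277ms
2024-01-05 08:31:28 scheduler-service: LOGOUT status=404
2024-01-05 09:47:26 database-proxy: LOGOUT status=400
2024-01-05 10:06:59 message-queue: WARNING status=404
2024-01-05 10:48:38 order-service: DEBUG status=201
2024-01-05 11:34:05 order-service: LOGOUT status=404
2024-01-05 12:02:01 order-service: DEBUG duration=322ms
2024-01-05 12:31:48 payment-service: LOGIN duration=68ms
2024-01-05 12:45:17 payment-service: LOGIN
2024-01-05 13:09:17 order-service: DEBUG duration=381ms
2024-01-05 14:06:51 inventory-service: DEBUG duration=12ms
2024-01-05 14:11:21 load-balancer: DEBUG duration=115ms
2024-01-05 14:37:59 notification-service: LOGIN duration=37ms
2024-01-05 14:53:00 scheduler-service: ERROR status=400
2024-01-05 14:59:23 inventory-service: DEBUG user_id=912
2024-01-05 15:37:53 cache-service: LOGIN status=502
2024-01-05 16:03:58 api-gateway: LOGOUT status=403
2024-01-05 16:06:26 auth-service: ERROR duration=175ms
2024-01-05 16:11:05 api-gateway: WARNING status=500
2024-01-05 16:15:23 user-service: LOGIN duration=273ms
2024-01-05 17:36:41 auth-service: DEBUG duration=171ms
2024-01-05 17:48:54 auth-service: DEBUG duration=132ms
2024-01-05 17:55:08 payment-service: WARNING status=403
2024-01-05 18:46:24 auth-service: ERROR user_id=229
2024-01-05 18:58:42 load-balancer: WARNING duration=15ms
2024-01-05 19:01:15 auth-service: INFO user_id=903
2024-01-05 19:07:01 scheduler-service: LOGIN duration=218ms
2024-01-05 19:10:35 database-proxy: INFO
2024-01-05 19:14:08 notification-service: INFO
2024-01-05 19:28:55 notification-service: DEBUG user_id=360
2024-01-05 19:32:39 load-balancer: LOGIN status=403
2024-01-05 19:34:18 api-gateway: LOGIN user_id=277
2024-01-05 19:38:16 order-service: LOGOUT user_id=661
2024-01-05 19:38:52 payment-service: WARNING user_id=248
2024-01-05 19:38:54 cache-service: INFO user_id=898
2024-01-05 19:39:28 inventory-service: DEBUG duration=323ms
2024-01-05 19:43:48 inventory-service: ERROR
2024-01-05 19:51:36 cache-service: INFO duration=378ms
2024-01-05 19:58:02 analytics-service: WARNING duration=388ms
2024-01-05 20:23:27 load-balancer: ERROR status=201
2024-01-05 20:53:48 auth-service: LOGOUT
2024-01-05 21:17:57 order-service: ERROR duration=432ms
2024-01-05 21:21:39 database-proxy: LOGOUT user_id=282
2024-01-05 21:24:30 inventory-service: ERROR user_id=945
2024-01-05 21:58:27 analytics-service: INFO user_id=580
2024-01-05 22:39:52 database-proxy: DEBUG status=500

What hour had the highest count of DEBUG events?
14

To find the peak hour:

1. Group all DEBUG events by hour
2. Count events in each hour
3. Find hour with maximum count
4. Peak hour: 14 (with 3 events)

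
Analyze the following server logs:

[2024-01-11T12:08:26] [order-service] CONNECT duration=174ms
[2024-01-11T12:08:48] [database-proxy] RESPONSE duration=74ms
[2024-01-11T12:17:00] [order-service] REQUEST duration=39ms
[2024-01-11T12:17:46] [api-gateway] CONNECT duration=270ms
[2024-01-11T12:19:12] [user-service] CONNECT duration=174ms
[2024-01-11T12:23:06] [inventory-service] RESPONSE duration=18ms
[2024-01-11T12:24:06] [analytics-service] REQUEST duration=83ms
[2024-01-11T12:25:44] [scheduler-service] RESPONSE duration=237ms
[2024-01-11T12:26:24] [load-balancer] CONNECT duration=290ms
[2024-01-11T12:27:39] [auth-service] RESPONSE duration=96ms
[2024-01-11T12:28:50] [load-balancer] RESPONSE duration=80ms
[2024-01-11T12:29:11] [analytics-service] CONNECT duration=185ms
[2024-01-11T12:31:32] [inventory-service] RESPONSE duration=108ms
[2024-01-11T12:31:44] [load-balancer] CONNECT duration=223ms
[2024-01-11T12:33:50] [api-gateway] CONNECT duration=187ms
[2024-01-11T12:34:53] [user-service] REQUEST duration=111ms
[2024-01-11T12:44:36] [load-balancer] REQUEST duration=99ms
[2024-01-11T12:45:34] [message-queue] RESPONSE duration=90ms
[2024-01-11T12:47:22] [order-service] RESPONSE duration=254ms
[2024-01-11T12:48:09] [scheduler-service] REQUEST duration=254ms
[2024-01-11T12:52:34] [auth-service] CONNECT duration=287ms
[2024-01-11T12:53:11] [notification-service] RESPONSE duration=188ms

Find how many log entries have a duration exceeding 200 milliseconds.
7

To count timeouts:

1. Threshold: 200ms
2. Extract duration from each log entry
3. Count entries where duration > 200
4. Timeout count: 7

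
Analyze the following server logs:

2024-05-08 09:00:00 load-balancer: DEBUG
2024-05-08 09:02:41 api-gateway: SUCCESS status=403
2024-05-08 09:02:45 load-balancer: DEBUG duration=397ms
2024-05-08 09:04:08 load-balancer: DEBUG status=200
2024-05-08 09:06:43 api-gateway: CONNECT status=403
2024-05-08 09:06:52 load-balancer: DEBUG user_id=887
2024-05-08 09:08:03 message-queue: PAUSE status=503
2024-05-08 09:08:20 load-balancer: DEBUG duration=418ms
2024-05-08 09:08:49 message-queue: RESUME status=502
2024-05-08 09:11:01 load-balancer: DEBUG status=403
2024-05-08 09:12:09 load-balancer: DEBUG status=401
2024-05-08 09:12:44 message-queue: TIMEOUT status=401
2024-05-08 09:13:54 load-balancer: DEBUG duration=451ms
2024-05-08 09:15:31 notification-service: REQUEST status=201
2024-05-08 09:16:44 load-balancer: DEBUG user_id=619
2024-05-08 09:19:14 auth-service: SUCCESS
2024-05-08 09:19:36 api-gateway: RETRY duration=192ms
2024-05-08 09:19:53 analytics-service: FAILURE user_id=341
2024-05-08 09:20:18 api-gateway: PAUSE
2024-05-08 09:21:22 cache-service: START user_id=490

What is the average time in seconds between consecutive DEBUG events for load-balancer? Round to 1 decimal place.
125.5

To calculate average interval:

1. Find all DEBUG events for load-balancer in order
2. Calculate time gaps between consecutive events
3. Compute mean of gaps: 1004 / 8 = 125.5 seconds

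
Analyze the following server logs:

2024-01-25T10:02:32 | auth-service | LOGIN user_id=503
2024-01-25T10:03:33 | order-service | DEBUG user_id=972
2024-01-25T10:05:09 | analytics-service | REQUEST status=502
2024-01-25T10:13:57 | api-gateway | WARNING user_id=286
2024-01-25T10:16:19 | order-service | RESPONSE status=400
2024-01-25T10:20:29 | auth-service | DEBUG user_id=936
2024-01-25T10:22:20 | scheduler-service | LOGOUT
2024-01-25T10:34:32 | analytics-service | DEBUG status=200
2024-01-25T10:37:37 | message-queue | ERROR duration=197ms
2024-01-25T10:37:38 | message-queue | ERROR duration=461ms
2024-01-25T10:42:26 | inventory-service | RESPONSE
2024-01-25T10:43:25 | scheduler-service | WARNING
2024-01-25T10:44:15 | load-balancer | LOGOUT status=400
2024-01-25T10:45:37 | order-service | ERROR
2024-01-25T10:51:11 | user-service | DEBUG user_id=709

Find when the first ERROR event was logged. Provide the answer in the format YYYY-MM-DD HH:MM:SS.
2024-01-25 10:37:37

To find the first event:

1. Filter for all ERROR events
2. Sort by timestamp
3. Select the first one
4. Timestamp: 2024-01-25 10:37:37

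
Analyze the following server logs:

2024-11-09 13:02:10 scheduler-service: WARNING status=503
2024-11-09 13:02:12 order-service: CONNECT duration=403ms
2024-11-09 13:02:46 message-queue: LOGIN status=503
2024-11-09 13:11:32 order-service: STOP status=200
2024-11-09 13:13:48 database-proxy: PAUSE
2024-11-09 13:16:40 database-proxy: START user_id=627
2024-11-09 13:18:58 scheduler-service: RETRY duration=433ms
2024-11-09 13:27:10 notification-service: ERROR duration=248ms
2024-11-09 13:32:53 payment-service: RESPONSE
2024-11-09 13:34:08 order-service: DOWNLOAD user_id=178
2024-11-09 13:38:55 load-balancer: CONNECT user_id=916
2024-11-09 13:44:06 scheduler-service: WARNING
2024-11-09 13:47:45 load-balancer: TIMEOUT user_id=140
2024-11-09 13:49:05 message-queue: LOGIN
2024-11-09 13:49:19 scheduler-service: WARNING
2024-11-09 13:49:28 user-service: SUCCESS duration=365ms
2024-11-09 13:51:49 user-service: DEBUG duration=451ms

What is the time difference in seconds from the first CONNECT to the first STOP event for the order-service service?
560

To find the time between events:

1. Locate the first CONNECT event for order-service: 2024-11-09 13:02:12
2. Locate the first STOP event for order-service: 2024-11-09 13:11:32
3. Calculate the difference: 2024-11-09 13:11:32 - 2024-11-09 13:02:12 = 560 seconds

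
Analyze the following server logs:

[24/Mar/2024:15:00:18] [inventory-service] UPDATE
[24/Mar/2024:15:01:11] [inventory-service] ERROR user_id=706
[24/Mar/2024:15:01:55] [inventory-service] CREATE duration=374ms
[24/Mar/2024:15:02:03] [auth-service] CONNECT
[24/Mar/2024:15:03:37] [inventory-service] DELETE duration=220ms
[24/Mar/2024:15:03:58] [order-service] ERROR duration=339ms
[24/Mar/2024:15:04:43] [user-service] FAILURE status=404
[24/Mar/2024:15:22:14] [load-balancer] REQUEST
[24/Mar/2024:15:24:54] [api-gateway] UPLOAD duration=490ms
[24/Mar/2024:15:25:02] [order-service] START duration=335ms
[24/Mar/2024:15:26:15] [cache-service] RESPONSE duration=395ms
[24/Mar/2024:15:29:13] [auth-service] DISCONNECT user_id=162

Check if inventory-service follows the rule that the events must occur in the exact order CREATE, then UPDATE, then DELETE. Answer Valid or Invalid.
Invalid

To validate ordering:

1. Required order: CREATE → UPDATE → DELETE
2. Rule: the events must occur in the exact order CREATE, then UPDATE, then DELETE
3. Check actual order of events for inventory-service
4. Result: Invalid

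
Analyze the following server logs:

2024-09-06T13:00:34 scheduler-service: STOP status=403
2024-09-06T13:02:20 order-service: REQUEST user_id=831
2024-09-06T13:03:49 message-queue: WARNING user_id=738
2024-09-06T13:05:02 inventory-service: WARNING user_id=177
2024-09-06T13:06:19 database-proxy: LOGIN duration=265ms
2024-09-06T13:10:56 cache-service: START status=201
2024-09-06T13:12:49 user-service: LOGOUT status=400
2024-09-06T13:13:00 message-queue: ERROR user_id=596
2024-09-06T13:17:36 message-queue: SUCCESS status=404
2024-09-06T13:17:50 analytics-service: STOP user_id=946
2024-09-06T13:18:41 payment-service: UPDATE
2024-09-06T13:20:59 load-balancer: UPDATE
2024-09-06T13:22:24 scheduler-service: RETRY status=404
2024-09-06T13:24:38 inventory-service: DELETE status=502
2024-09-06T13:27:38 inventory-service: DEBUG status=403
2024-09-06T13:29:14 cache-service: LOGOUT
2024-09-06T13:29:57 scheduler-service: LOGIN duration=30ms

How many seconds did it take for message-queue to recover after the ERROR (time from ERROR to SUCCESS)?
276

To calculate recovery time:

1. Find ERROR event for message-queue: 2024-09-06T13:13:00
2. Find next SUCCESS event for message-queue: 2024-09-06T13:17:36
3. Recovery time: 2024-09-06T13:17:36 - 2024-09-06T13:13:00 = 276 seconds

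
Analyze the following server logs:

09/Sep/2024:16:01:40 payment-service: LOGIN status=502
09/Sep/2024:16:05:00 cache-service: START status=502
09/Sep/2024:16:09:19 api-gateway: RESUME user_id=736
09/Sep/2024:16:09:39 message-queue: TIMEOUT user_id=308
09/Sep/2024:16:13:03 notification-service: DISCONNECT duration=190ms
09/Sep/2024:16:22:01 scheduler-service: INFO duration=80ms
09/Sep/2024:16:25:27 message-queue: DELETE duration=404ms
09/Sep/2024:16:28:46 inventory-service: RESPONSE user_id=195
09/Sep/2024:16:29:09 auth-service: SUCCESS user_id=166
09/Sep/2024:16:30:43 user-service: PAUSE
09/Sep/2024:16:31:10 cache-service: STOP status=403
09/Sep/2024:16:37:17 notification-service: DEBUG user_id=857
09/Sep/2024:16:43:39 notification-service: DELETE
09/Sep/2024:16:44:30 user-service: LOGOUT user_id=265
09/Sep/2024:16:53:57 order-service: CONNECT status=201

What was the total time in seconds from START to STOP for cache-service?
1570

To calculate state duration:

1. Find START event for cache-service: 09/Sep/2024:16:05:00
2. Find STOP event for cache-service: 09/Sep/2024:16:31:10
3. Calculate duration: 09/Sep/2024:16:31:10 - 09/Sep/2024:16:05:00 = 1570 seconds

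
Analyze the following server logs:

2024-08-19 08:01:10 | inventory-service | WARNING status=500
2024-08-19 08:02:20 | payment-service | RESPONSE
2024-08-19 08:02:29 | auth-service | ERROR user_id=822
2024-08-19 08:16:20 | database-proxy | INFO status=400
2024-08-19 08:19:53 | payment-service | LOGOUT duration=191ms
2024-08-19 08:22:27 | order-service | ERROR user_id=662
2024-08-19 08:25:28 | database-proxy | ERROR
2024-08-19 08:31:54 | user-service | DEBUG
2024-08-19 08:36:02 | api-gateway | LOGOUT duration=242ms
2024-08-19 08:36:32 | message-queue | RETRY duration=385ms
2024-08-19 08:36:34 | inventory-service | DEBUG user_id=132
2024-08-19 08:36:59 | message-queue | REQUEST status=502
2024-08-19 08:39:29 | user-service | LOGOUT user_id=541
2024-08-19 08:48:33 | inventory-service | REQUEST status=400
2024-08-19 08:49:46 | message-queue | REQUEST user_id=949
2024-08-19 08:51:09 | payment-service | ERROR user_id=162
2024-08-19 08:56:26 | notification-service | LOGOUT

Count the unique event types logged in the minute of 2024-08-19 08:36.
4

To count unique event types:

1. Filter events in the minute starting at 2024-08-19 08:36
2. Extract event types from matching entries
3. Count unique types: 4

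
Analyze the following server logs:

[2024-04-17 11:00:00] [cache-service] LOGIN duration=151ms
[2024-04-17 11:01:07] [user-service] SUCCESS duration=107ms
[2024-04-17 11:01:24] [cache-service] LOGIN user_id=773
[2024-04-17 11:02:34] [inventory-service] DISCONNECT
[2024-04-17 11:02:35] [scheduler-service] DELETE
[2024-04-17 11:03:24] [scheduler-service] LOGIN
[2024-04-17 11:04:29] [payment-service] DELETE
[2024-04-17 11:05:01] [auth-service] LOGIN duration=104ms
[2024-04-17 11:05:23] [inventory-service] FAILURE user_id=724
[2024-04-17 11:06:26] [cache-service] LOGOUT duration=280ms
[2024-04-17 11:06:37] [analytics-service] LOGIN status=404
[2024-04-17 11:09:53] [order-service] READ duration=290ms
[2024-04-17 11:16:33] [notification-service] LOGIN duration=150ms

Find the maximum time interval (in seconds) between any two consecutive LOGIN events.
596

To find the longest gap:

1. Extract all LOGIN events in chronological order
2. Calculate time differences between consecutive events
3. Find the maximum difference
4. Longest gap: 596 seconds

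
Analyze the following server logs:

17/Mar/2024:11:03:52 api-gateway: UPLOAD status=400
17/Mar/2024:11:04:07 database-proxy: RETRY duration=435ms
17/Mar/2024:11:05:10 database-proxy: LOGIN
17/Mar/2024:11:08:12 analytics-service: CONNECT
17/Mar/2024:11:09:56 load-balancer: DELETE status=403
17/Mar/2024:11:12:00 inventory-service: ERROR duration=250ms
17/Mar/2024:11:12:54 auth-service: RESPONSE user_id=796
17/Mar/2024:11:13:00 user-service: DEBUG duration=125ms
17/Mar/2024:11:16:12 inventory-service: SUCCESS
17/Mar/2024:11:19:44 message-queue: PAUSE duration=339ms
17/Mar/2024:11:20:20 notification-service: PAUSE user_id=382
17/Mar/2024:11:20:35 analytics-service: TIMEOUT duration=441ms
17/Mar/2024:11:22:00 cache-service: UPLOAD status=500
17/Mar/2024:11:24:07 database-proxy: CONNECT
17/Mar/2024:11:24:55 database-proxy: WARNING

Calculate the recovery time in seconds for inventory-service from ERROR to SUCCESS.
252

To calculate recovery time:

1. Find ERROR event for inventory-service: 17/Mar/2024:11:12:00
2. Find next SUCCESS event for inventory-service: 17/Mar/2024:11:16:12
3. Recovery time: 17/Mar/2024:11:16:12 - 17/Mar/2024:11:12:00 = 252 seconds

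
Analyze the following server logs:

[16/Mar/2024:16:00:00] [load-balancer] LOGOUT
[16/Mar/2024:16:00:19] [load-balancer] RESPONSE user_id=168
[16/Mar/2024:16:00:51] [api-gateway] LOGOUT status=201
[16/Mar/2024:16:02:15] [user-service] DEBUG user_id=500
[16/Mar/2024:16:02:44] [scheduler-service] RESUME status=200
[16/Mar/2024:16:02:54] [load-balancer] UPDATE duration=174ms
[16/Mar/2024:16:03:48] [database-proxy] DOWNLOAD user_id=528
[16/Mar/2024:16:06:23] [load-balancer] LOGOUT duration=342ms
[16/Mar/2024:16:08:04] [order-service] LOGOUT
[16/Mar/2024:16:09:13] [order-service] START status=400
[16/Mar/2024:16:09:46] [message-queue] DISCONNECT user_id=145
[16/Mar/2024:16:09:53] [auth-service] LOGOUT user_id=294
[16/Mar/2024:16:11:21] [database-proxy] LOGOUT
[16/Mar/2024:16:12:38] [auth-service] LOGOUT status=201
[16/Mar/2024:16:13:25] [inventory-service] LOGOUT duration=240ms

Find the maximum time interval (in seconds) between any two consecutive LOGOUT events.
332

To find the longest gap:

1. Extract all LOGOUT events in chronological order
2. Calculate time differences between consecutive events
3. Find the maximum difference
4. Longest gap: 332 seconds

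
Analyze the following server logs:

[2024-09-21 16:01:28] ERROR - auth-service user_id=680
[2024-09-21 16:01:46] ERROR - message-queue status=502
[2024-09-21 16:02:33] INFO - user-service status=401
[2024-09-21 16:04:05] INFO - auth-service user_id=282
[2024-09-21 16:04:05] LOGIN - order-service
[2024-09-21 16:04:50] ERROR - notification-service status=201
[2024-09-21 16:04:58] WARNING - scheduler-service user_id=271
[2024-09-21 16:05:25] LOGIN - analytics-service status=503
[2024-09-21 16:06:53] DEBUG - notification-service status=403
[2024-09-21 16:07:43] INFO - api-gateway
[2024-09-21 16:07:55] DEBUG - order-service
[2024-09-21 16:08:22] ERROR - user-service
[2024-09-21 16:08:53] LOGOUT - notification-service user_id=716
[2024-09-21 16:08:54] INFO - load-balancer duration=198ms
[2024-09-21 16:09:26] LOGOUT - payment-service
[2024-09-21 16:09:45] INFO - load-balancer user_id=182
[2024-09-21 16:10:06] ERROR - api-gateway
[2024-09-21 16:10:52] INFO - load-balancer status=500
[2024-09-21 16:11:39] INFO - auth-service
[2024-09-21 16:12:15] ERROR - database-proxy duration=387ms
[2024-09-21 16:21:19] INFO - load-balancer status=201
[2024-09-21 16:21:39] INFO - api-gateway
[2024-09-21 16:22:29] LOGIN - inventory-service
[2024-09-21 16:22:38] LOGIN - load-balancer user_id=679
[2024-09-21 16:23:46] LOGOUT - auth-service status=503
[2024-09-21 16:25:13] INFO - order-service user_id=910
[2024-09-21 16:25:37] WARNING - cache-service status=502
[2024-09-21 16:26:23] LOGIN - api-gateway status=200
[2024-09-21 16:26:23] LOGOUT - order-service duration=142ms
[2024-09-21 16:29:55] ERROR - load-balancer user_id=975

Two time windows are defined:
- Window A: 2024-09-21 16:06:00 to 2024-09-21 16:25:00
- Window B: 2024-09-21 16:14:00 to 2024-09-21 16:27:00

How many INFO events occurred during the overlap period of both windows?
2

To find overlap events:

1. Window A: 2024-09-21 16:06:00 to 2024-09-21 16:25:00
2. Window B: 2024-09-21 16:14:00 to 2024-09-21 16:27:00
3. Overlap period: 2024-09-21 16:14:00 to 2024-09-21 16:25:00
4. Count INFO events in overlap: 2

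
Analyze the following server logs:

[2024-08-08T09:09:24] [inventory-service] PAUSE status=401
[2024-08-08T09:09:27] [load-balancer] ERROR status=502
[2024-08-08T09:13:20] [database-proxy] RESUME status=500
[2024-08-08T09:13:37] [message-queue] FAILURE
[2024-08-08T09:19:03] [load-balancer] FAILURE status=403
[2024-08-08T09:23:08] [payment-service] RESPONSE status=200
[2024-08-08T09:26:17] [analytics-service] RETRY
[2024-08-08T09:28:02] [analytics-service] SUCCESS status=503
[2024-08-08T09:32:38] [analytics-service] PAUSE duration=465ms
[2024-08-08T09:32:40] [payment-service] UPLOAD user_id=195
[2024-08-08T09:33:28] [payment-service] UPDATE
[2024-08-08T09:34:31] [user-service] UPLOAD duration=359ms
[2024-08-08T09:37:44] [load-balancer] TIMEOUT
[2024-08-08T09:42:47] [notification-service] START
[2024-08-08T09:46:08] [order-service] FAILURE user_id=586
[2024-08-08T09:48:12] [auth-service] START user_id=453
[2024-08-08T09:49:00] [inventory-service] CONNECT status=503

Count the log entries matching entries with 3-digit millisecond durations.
2

To find matching entries:

1. Pattern to match: entries with 3-digit millisecond durations
2. Scan each log entry for the pattern
3. Count matches: 2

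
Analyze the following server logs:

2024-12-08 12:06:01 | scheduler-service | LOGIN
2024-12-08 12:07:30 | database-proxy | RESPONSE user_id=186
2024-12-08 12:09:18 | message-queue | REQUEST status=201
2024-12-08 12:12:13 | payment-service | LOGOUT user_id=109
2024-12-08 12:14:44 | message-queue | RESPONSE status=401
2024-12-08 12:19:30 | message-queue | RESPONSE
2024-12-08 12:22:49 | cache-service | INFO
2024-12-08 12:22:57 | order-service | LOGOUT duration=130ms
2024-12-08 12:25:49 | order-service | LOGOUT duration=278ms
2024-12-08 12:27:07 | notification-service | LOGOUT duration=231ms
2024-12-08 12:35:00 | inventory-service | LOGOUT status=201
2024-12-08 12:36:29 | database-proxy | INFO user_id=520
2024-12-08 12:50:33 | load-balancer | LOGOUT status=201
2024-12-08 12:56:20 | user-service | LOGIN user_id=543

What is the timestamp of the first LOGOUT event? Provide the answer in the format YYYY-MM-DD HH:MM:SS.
2024-12-08 12:12:13

To find the first event:

1. Filter for all LOGOUT events
2. Sort by timestamp
3. Select the first one
4. Timestamp: 2024-12-08 12:12:13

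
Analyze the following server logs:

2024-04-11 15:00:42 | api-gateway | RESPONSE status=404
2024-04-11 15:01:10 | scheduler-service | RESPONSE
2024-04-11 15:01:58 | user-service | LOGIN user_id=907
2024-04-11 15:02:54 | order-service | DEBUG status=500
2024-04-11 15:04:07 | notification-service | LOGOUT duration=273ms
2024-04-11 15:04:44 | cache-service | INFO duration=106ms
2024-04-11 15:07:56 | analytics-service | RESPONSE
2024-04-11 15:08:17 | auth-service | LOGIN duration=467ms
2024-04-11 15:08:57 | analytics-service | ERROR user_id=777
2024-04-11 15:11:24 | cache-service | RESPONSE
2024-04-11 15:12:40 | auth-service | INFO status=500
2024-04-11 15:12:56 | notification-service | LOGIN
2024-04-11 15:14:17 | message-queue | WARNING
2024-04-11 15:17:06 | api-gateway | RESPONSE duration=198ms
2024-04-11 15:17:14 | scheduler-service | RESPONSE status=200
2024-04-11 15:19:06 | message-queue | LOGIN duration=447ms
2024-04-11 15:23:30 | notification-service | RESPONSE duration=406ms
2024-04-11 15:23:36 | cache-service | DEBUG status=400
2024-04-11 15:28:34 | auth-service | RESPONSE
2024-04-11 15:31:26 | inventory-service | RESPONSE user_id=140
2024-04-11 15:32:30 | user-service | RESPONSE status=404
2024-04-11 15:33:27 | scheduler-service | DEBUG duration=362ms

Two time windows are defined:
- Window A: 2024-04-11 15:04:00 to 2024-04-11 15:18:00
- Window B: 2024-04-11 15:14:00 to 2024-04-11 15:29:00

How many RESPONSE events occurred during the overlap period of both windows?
2

To find overlap events:

1. Window A: 2024-04-11 15:04:00 to 2024-04-11 15:18:00
2. Window B: 2024-04-11 15:14:00 to 2024-04-11 15:29:00
3. Overlap period: 2024-04-11 15:14:00 to 2024-04-11 15:18:00
4. Count RESPONSE events in overlap: 2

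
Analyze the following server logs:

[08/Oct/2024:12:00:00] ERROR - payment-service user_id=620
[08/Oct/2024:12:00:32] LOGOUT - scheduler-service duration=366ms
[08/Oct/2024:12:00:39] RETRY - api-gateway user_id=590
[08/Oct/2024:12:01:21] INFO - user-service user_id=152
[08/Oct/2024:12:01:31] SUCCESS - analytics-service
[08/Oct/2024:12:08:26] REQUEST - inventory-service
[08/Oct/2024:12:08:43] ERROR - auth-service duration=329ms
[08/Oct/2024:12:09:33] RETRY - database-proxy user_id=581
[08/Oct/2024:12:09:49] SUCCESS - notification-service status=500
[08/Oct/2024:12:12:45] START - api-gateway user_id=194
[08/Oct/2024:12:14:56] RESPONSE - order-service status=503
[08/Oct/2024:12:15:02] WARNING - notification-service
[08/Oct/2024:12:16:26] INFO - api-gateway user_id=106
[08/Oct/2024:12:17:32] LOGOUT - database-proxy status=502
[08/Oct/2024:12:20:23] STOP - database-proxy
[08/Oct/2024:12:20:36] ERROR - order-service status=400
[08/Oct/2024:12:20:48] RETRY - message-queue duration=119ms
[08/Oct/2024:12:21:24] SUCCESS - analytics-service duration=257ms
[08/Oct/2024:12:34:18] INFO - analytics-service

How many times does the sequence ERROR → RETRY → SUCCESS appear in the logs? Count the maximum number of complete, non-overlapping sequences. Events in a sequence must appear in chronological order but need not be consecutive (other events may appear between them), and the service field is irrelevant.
3

To count sequences:

1. Look for pattern: ERROR → RETRY → SUCCESS
2. Greedily scan the log in chronological order, matching each sequence element in turn (ignoring service)
3. Each time the full pattern completes, increment the count and restart matching from the next event
4. Complete non-overlapping sequences found: 3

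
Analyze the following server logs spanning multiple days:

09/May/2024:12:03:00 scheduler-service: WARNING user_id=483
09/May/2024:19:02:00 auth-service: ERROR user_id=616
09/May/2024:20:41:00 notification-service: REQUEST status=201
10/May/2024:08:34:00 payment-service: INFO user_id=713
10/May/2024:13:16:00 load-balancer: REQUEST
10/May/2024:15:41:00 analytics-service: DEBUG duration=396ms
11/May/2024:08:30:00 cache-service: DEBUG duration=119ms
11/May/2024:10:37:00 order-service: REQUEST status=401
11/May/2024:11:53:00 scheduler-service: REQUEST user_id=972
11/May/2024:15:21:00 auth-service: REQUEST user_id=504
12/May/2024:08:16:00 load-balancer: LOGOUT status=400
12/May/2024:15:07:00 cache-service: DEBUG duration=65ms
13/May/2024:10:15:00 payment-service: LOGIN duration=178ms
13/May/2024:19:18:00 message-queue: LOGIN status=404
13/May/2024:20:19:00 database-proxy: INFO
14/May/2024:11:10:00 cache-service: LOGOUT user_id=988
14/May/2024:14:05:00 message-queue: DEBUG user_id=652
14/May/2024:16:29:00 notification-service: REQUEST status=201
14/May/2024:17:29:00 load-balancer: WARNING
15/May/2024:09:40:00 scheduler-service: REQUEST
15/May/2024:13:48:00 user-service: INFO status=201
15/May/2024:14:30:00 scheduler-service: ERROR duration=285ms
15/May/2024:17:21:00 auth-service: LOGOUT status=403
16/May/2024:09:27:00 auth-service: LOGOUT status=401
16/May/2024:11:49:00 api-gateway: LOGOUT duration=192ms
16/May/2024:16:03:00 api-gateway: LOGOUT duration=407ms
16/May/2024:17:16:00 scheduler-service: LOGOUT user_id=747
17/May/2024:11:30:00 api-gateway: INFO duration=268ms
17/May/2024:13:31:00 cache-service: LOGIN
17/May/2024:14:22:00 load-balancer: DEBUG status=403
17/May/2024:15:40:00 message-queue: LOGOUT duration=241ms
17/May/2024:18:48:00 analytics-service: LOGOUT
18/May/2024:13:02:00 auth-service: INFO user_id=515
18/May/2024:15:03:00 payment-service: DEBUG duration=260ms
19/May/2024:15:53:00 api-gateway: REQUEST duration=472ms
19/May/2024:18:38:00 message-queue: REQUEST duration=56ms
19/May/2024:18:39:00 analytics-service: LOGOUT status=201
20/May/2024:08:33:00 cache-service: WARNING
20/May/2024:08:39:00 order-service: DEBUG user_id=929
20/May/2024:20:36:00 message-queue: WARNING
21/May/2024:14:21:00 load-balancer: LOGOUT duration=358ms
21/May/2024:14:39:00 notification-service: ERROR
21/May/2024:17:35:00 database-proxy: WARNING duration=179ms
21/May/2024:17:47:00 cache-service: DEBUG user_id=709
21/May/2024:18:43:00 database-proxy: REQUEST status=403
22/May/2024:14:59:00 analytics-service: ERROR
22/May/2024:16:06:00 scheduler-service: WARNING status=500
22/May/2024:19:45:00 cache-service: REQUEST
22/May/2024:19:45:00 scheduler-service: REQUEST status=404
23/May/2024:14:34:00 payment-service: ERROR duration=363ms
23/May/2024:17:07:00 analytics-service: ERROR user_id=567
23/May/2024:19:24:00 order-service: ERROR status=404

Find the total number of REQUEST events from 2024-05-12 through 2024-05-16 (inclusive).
2

To filter by date range:

1. Date range: 2024-05-12 through 2024-05-16, both dates inclusive
2. Filter for REQUEST events whose date falls in this range
3. Count matching events: 2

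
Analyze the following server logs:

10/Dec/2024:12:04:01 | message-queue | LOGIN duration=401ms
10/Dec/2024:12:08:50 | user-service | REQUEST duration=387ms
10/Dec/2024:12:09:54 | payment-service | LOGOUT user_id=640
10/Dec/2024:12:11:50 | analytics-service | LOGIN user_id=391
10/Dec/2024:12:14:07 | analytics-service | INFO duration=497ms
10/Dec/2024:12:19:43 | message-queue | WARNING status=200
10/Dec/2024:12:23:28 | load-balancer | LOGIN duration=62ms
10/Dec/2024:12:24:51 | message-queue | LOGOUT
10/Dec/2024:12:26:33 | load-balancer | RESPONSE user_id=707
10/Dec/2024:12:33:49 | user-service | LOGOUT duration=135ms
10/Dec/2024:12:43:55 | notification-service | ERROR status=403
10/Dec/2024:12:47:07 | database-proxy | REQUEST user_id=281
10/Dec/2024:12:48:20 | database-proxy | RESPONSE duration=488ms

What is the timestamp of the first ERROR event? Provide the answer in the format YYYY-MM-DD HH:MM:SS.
2024-12-10 12:43:55

To find the first event:

1. Filter for all ERROR events
2. Sort by timestamp
3. Select the first one
4. Timestamp: 2024-12-10 12:43:55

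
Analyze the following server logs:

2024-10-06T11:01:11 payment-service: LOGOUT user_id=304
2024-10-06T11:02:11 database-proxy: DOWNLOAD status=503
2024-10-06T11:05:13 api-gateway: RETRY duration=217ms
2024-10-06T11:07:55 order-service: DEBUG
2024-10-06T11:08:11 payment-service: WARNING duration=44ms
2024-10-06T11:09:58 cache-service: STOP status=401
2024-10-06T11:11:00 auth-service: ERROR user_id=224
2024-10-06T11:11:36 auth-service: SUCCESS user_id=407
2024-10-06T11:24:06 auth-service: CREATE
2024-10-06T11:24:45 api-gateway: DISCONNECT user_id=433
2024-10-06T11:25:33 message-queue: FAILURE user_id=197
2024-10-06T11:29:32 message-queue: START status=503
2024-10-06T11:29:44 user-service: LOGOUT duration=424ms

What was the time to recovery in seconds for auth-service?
36

To calculate recovery time:

1. Find ERROR event for auth-service: 2024-10-06T11:11:00
2. Find next SUCCESS event for auth-service: 2024-10-06T11:11:36
3. Recovery time: 2024-10-06T11:11:36 - 2024-10-06T11:11:00 = 36 seconds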